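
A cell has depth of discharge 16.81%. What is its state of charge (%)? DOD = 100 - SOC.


SOC = 100 - DOD = 100 - 16.81 = 83.19%

83.19%


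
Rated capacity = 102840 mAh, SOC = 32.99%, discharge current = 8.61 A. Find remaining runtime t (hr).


Convert: C_total = 102840 mAh = 102.84 Ah
Step 1: remaining = SOC/100 * C_total = 32.99/100 * 102.84 = 33.927 Ah
Step 2: t = remaining / I = 33.927 / 8.61 = 3.940 hr

3.940 hr


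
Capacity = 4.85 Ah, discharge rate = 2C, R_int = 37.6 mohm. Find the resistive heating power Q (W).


Convert: R = 37.6 mohm = 0.0376 ohm
Step 1: I = C_rate * capacity = 2 * 4.85 = 9.7 A
Step 2: Q = I^2 * R = 9.7^2 * 0.0376 = 94.09 * 0.0376 = 3.538 W

3.538 W


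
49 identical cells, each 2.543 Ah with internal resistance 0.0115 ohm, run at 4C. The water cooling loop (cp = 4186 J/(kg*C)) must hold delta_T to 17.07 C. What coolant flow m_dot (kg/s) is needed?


Step 1: I = 4 * 2.543 = 10.172 A
Step 2: Q_cell = I^2 * R = 10.172^2 * 0.0115 = 1.1899 W
Step 3: Q_total = 49 * 1.1899 = 58.305 W
Step 4: m_dot = Q_total / (cp * dT) = 58.305 / (4186 * 17.07) = 8.160e-04 kg/s

8.160e-04 kg/s


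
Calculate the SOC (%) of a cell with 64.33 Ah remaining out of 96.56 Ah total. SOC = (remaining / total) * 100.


SOC% = 64.33 / 96.56 * 100 = 66.62%

66.62%


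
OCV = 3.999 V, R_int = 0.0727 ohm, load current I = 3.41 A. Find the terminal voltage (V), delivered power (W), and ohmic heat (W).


Step 1: V_terminal = OCV - I*R = 3.999 - 3.41 * 0.0727 = 3.7511 V
Step 2: P_out = V_terminal * I = 3.7511 * 3.41 = 12.79 W
Step 3: Q = I^2 * R = 3.41^2 * 0.0727 = 0.8454 W

V=3.7511 V, P=12.79 W, Q=0.8454 W


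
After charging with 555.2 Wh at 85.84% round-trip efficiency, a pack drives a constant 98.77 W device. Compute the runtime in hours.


Step 1: E_discharge = eta/100 * E_charge = 85.84/100 * 555.2 = 476.58 Wh
Step 2: t = E_discharge / P = 476.58 / 98.77 = 4.825 hr

4.825 hr


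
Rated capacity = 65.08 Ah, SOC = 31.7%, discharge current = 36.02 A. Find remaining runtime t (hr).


Step 1: remaining = SOC/100 * C_total = 31.7/100 * 65.08 = 20.63 Ah
Step 2: t = remaining / I = 20.63 / 36.02 = 0.5727 hr

0.5727 hr


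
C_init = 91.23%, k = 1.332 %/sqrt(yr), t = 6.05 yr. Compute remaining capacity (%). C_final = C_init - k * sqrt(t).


sqrt(t) = sqrt(6.05) = 2.4597
C_final = 91.23 - 1.332 * 2.4597 = 87.95%

87.95%


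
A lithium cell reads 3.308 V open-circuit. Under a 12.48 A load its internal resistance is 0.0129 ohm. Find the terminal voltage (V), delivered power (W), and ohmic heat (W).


Step 1: V_terminal = OCV - I*R = 3.308 - 12.48 * 0.0129 = 3.147 V
Step 2: P_out = V_terminal * I = 3.147 * 12.48 = 39.27 W
Step 3: Q = I^2 * R = 12.48^2 * 0.0129 = 2.009 W

V=3.147 V, P=39.27 W, Q=2.009 W


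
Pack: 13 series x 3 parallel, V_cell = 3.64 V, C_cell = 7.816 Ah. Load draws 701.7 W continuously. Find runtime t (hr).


Step 1: E_pack = Ns * V_cell * Np * C_cell = 13 * 3.64 * 3 * 7.816 = 1109.6 Wh
Step 2: t = E_pack / P = 1109.6 / 701.7 = 1.581 hr

1.581 hr


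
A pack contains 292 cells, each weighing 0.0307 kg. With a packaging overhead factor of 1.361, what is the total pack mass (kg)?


Cell mass sum = 292 * 0.0307 = 8.9644 kg
With overhead 1.361: m_pack = 8.9644 * 1.361 = 12.20 kg

12.20 kg


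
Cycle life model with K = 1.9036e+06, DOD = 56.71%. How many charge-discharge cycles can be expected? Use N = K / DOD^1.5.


Step 1: DOD^1.5 = 56.71^1.5 = 427.06
Step 2: N = 1.9036e+06 / 427.06 = 4457 cycles

4457 cycles


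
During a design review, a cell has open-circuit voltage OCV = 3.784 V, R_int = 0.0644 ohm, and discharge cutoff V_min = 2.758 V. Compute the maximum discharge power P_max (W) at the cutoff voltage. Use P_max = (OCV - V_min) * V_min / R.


dV = OCV - V_min = 1.026 V (so I_max = dV / R)
P_max = dV * V_min / R = 1.026 * 2.758 / 0.0644 = 43.94 W

43.94 W


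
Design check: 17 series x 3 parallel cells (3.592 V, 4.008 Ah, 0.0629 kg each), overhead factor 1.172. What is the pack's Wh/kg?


Step 1: V_pack = 17 * 3.592 = 61.064 V
Step 2: C_pack = 3 * 4.008 = 12.024 Ah
Step 3: E_pack = V_pack * C_pack = 61.064 * 12.024 = 734.23 Wh
Step 4: m_pack = 17 * 3 * 0.0629 * 1.172 = 3.7597 kg
Step 5: ED = E_pack / m_pack = 734.23 / 3.7597 = 195.3 Wh/kg

195.3 Wh/kg


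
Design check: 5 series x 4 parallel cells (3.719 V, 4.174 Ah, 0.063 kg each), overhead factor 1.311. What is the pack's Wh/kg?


Step 1: V_pack = 5 * 3.719 = 18.595 V
Step 2: C_pack = 4 * 4.174 = 16.696 Ah
Step 3: E_pack = V_pack * C_pack = 18.595 * 16.696 = 310.46 Wh
Step 4: m_pack = 5 * 4 * 0.063 * 1.311 = 1.6519 kg
Step 5: ED = E_pack / m_pack = 310.46 / 1.6519 = 187.9 Wh/kg

187.9 Wh/kg


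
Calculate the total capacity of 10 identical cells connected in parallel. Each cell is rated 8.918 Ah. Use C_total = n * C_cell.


C_total = 10 * 8.918 = 89.18 Ah

89.18 Ah


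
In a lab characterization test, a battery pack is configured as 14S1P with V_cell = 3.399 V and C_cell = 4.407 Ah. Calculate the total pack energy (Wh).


V_pack = 14 * 3.399 = 47.586 V
C_pack = 1 * 4.407 = 4.407 Ah
E = V_pack * C_pack = 47.586 * 4.407 = 209.7 Wh

209.7 Wh


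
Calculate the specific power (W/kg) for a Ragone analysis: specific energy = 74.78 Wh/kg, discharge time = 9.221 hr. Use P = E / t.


P_specific = E / t = 74.78 / 9.221 = 8.110 W/kg

8.110 W/kg


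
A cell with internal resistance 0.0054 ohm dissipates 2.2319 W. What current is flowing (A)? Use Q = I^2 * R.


I = sqrt(Q / R) = sqrt(2.2319 / 0.0054) = sqrt(413.31) = 20.33 A

20.33 A


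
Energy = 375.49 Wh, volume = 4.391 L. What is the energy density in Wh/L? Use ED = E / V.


Volumetric ED = 375.49 Wh / 4.391 L = 85.51 Wh/L

85.51 Wh/L


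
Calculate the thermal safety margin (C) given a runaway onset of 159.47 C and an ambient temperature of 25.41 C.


margin = T_onset - T_ambient = 159.47 - 25.41 = 134.06 C

134.06 C


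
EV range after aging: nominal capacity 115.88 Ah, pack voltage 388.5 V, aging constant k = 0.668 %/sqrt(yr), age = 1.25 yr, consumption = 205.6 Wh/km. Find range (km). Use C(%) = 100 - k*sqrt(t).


Step 1: capacity retention = 100 - 0.668 * sqrt(1.25) = 100 - 0.668 * 1.118 = 99.253%
Step 2: C_now = 115.88 * 99.253/100 = 115.01 Ah
Step 3: E_pack = V * C_now = 388.5 * 115.01 = 44681 Wh
Step 4: range = E_pack / consumption = 44681 / 205.6 = 217.3 km

217.3 km


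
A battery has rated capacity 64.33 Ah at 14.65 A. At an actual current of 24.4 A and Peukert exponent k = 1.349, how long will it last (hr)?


Step 1: t_rated = C / I_rated = 64.33 / 14.65 = 4.3911 hr
Step 2: ratio = 14.65 / 24.4 = 0.60041
Step 3: ratio^k = 0.60041^1.349 = 0.50249
Step 4: t = t_rated * ratio^k = 4.3911 * 0.50249 = 2.206 hr

2.206 hr


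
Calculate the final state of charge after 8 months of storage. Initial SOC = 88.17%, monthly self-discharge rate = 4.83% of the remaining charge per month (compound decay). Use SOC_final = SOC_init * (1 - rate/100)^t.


decay = (1 - 4.83/100)^8 = 0.67298
SOC_final = 88.17 * 0.67298 = 59.34%

59.34%


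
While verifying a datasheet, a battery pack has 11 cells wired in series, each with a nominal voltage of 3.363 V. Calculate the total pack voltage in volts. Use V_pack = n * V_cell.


Series voltages add: 11 * 3.363 V = 36.993 V

36.993 V


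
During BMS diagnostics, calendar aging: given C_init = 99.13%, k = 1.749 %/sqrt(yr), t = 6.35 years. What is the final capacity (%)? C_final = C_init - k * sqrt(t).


sqrt(t) = sqrt(6.35) = 2.5199
C_final = 99.13 - 1.749 * 2.5199 = 94.72%

94.72%


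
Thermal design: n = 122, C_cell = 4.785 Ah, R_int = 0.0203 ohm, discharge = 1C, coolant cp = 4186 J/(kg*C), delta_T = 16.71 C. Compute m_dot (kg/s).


Step 1: I = 1 * 4.785 = 4.785 A
Step 2: Q_cell = I^2 * R = 4.785^2 * 0.0203 = 0.46479 W
Step 3: Q_total = 122 * 0.46479 = 56.704 W
Step 4: m_dot = Q_total / (cp * dT) = 56.704 / (4186 * 16.71) = 8.107e-04 kg/s

8.107e-04 kg/s


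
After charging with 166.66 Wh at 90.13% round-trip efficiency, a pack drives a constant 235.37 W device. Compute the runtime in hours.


Step 1: E_discharge = eta/100 * E_charge = 90.13/100 * 166.66 = 150.21 Wh
Step 2: t = E_discharge / P = 150.21 / 235.37 = 0.6382 hr

0.6382 hr


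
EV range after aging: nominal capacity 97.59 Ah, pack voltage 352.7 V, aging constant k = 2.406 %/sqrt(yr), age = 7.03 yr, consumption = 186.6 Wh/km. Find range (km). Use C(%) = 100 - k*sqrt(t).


Step 1: capacity retention = 100 - 2.406 * sqrt(7.03) = 100 - 2.406 * 2.6514 = 93.621%
Step 2: C_now = 97.59 * 93.621/100 = 91.365 Ah
Step 3: E_pack = V * C_now = 352.7 * 91.365 = 32224 Wh
Step 4: range = E_pack / consumption = 32224 / 186.6 = 172.7 km

172.7 km


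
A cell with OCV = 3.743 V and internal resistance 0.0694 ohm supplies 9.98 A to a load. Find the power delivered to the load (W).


Step 1: V_terminal = OCV - I*R = 3.743 - 9.98 * 0.0694 = 3.0504 V
Step 2: P_out = V_terminal * I = 3.0504 * 9.98 = 30.44 W

30.44 W


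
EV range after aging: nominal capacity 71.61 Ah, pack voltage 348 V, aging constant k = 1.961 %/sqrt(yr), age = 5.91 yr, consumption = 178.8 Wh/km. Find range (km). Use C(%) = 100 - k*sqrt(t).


Step 1: capacity retention = 100 - 1.961 * sqrt(5.91) = 100 - 1.961 * 2.431 = 95.233%
Step 2: C_now = 71.61 * 95.233/100 = 68.196 Ah
Step 3: E_pack = V * C_now = 348 * 68.196 = 23732 Wh
Step 4: range = E_pack / consumption = 23732 / 178.8 = 132.7 km

132.7 km


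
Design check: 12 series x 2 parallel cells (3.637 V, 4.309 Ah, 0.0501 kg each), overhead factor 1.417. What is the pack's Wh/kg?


Step 1: V_pack = 12 * 3.637 = 43.644 V
Step 2: C_pack = 2 * 4.309 = 8.618 Ah
Step 3: E_pack = V_pack * C_pack = 43.644 * 8.618 = 376.12 Wh
Step 4: m_pack = 12 * 2 * 0.0501 * 1.417 = 1.7038 kg
Step 5: ED = E_pack / m_pack = 376.12 / 1.7038 = 220.8 Wh/kg

220.8 Wh/kg


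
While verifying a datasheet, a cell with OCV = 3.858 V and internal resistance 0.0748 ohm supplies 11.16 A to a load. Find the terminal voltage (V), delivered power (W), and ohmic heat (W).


Step 1: V_terminal = OCV - I*R = 3.858 - 11.16 * 0.0748 = 3.0232 V
Step 2: P_out = V_terminal * I = 3.0232 * 11.16 = 33.74 W
Step 3: Q = I^2 * R = 11.16^2 * 0.0748 = 9.316 W

V=3.0232 V, P=33.74 W, Q=9.316 W


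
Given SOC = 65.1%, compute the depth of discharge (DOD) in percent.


DOD = 100 - SOC = 100 - 65.1 = 34.9%

34.9%


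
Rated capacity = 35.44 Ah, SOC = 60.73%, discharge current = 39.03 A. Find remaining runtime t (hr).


Step 1: remaining = SOC/100 * C_total = 60.73/100 * 35.44 = 21.523 Ah
Step 2: t = remaining / I = 21.523 / 39.03 = 0.5514 hr

0.5514 hr


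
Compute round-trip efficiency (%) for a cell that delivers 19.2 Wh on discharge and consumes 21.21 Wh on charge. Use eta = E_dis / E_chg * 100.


eta_e = E_dis / E_chg * 100 = 19.2 / 21.21 * 100 = 90.52%

90.52%


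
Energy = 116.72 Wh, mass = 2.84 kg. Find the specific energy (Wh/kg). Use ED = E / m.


ED = E / m = 116.72 / 2.84 = 41.10 Wh/kg

41.10 Wh/kg


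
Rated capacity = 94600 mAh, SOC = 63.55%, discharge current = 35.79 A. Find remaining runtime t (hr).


Convert: C_total = 94600 mAh = 94.6 Ah
Step 1: remaining = SOC/100 * C_total = 63.55/100 * 94.6 = 60.118 Ah
Step 2: t = remaining / I = 60.118 / 35.79 = 1.680 hr

1.680 hr


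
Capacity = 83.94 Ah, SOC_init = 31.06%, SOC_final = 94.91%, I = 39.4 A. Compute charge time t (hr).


delta_Ah = 83.94 * (94.91 - 31.06) / 100 = 53.596 Ah
t = delta_Ah / I = 53.596 / 39.4 = 1.360 hr

1.360 hr


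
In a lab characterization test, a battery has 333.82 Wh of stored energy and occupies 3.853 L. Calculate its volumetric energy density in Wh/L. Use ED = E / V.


ED = E / V = 333.82 / 3.853 = 86.64 Wh/L

86.64 Wh/L


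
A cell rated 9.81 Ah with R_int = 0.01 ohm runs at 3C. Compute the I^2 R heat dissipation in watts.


Step 1: I = C_rate * capacity = 3 * 9.81 = 29.43 A
Step 2: Q = I^2 * R = 29.43^2 * 0.01 = 866.12 * 0.01 = 8.661 W

8.661 W


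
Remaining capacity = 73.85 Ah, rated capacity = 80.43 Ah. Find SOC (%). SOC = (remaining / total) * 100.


SOC% = 73.85 / 80.43 * 100 = 91.82%

91.82%


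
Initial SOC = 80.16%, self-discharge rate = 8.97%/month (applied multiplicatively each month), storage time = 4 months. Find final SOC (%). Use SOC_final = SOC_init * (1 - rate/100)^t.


Monthly retention factor = 1 - 8.97/100 = 0.9103
Over 4 months: factor^4 = 0.68665
SOC_final = 80.16 * 0.68665 = 55.04%

55.04%


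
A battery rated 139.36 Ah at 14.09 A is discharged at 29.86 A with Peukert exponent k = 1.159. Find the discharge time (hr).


t_rated = C / I_rated = 139.36 / 14.09 = 9.8907 hr
(I_rated/I)^k = (0.47187)^1.159 = 0.41876
t = t_rated * (I_rated/I)^k = 9.8907 * 0.41876 = 4.142 hr

4.142 hr


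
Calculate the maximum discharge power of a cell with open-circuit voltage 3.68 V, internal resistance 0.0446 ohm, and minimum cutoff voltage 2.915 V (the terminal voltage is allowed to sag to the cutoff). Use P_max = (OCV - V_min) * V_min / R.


dV = OCV - V_min = 0.765 V (so I_max = dV / R)
P_max = dV * V_min / R = 0.765 * 2.915 / 0.0446 = 50.00 W

50.00 W


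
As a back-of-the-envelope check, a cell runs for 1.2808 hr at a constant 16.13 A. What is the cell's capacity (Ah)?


C = I * t = 16.13 * 1.2808 = 20.66 Ah

20.66 Ah


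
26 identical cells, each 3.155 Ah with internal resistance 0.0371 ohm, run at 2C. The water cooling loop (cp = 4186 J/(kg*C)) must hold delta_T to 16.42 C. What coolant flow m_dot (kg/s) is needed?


Step 1: I = 2 * 3.155 = 6.31 A
Step 2: Q_cell = I^2 * R = 6.31^2 * 0.0371 = 1.4772 W
Step 3: Q_total = 26 * 1.4772 = 38.407 W
Step 4: m_dot = Q_total / (cp * dT) = 38.407 / (4186 * 16.42) = 5.588e-04 kg/s

5.588e-04 kg/s


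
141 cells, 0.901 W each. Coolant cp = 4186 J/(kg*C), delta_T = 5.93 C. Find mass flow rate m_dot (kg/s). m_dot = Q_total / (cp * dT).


Q_total = 141 * 0.901 = 127.04 W
m_dot = Q_total / (cp * dT) = 127.04 / (4186 * 5.93) = 0.005118 kg/s

0.005118 kg/s


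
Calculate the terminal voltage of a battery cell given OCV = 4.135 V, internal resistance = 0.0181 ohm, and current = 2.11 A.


V = OCV - I*R = 4.135 - 2.11 * 0.0181 = 4.097 V

4.097 V


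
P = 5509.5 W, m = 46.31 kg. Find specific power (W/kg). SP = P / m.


Specific power = 5509.5 W / 46.31 kg = 119.0 W/kg

119.0 W/kg


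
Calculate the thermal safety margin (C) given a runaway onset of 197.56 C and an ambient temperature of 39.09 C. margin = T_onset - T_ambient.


Safety margin = 197.56 C - 39.09 C = 158.47 C

158.47 C


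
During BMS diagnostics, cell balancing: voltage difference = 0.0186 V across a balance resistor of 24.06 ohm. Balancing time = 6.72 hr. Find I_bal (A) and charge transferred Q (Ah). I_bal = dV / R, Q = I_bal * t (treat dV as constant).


I_bal = dV / R = 0.0186 / 24.06 = 7.7307e-04 A
Q = I_bal * t = 7.7307e-04 * 6.72 = 0.005195 Ah

I=7.7307e-04 A, Q=0.005195 Ah


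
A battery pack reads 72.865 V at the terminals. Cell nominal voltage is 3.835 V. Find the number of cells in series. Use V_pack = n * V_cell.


Rearranging: n = V_pack / V_cell = 72.865 / 3.835 = 19 cells

19


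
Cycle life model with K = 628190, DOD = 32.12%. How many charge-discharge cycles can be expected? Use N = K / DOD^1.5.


Step 1: DOD^1.5 = 32.12^1.5 = 182.04
Step 2: N = 628190 / 182.04 = 3451 cycles

3451 cycles


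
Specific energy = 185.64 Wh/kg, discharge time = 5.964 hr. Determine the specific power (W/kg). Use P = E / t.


P_specific = E / t = 185.64 / 5.964 = 31.13 W/kg

31.13 W/kg


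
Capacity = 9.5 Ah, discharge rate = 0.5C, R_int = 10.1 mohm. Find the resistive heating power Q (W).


Convert: R = 10.1 mohm = 0.0101 ohm
Step 1: I = C_rate * capacity = 0.5 * 9.5 = 4.75 A
Step 2: Q = I^2 * R = 4.75^2 * 0.0101 = 22.563 * 0.0101 = 0.2279 W

0.2279 W


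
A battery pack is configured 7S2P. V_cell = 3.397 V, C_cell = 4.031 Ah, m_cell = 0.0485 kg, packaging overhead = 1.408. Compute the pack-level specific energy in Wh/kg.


Step 1: V_pack = 7 * 3.397 = 23.779 V
Step 2: C_pack = 2 * 4.031 = 8.062 Ah
Step 3: E_pack = V_pack * C_pack = 23.779 * 8.062 = 191.71 Wh
Step 4: m_pack = 7 * 2 * 0.0485 * 1.408 = 0.95603 kg
Step 5: ED = E_pack / m_pack = 191.71 / 0.95603 = 200.5 Wh/kg

200.5 Wh/kg


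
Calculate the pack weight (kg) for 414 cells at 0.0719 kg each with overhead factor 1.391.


Cell mass sum = 414 * 0.0719 = 29.767 kg
With overhead 1.391: m_pack = 29.767 * 1.391 = 41.41 kg

41.41 kg


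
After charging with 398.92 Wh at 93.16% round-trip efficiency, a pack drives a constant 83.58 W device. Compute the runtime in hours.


Step 1: E_discharge = eta/100 * E_charge = 93.16/100 * 398.92 = 371.63 Wh
Step 2: t = E_discharge / P = 371.63 / 83.58 = 4.446 hr

4.446 hr


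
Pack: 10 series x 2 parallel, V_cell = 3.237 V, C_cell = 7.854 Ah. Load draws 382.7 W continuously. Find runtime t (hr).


Step 1: E_pack = Ns * V_cell * Np * C_cell = 10 * 3.237 * 2 * 7.854 = 508.47 Wh
Step 2: t = E_pack / P = 508.47 / 382.7 = 1.329 hr

1.329 hr


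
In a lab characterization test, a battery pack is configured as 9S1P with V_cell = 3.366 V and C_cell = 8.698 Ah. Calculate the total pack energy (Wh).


V_pack = 9 * 3.366 = 30.294 V
C_pack = 1 * 8.698 = 8.698 Ah
E = V_pack * C_pack = 30.294 * 8.698 = 263.5 Wh

263.5 Wh


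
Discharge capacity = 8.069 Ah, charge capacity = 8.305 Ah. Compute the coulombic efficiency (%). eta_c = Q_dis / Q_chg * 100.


Coulombic efficiency = 8.069/8.305 * 100% = 97.16%

97.16%


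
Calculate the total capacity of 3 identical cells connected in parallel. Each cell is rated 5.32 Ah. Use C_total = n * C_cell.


Parallel capacities add: 3 * 5.32 Ah = 15.96 Ah

15.96 Ah


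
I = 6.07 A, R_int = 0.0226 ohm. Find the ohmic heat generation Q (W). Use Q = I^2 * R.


I^2 = 36.845
Q = 36.845 * 0.0226 = 0.8327 W

0.8327 W


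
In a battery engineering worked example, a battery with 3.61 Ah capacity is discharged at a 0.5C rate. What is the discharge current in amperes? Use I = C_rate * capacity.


At 0.5C: I = 0.5 * 3.61 Ah = 1.805 A

1.805 A


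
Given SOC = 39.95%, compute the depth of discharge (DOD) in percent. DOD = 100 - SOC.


Complement of SOC: DOD = 100% - 39.95% = 60.05%

60.05%


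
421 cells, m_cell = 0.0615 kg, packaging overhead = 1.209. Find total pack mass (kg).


m_pack = n * m_cell * overhead = 421 * 0.0615 * 1.209 = 31.30 kg

31.30 kg


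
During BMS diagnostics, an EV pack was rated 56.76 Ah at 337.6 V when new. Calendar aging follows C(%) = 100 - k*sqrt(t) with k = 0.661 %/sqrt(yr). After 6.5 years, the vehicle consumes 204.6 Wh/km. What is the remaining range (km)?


Step 1: capacity retention = 100 - 0.661 * sqrt(6.5) = 100 - 0.661 * 2.5495 = 98.315%
Step 2: C_now = 56.76 * 98.315/100 = 55.804 Ah
Step 3: E_pack = V * C_now = 337.6 * 55.804 = 18839 Wh
Step 4: range = E_pack / consumption = 18839 / 204.6 = 92.08 km

92.08 km


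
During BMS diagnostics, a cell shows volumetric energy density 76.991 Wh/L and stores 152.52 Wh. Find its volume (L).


V = E / ED = 152.52 / 76.991 = 1.981 L

1.981 L


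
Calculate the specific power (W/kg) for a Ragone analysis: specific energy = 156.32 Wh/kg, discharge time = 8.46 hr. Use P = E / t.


Specific power = 156.32 Wh/kg / 8.46 hr = 18.48 W/kg

18.48 W/kg


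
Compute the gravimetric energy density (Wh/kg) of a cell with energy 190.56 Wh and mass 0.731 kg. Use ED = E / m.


ED = E / m = 190.56 / 0.731 = 260.7 Wh/kg

260.7 Wh/kg


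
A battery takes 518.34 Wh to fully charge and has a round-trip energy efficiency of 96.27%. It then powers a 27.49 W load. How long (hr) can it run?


Step 1: E_discharge = eta/100 * E_charge = 96.27/100 * 518.34 = 499.01 Wh
Step 2: t = E_discharge / P = 499.01 / 27.49 = 18.15 hr

18.15 hr


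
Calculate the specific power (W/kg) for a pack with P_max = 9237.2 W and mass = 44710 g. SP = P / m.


Convert: m = 44710 g = 44.71 kg
SP = P / m = 9237.2 / 44.71 = 206.6 W/kg

206.6 W/kg


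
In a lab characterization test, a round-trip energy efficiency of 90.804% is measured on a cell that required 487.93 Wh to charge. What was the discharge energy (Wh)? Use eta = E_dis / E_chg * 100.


E_dis = eta/100 * E_chg = 90.804/100 * 487.93 = 443.1 Wh

443.1 Wh


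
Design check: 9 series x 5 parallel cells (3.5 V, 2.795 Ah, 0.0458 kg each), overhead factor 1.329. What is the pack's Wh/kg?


Step 1: V_pack = 9 * 3.5 = 31.5 V
Step 2: C_pack = 5 * 2.795 = 13.975 Ah
Step 3: E_pack = V_pack * C_pack = 31.5 * 13.975 = 440.21 Wh
Step 4: m_pack = 9 * 5 * 0.0458 * 1.329 = 2.7391 kg
Step 5: ED = E_pack / m_pack = 440.21 / 2.7391 = 160.7 Wh/kg

160.7 Wh/kg


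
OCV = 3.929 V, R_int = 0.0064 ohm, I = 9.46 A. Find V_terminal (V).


V = OCV - I*R = 3.929 - 9.46 * 0.0064 = 3.868 V

3.868 V


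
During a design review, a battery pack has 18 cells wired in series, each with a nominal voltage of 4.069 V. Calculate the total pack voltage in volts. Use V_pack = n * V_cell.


Series voltages add: 18 * 4.069 V = 73.242 V

73.242 V


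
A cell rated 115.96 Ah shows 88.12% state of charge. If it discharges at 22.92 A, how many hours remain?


Step 1: remaining = SOC/100 * C_total = 88.12/100 * 115.96 = 102.18 Ah
Step 2: t = remaining / I = 102.18 / 22.92 = 4.458 hr

4.458 hr


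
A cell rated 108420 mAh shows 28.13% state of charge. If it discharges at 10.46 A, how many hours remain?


Convert: C_total = 108420 mAh = 108.42 Ah
Step 1: remaining = SOC/100 * C_total = 28.13/100 * 108.42 = 30.499 Ah
Step 2: t = remaining / I = 30.499 / 10.46 = 2.916 hr

2.916 hr


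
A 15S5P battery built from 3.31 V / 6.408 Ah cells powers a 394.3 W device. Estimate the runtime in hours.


Step 1: E_pack = Ns * V_cell * Np * C_cell = 15 * 3.31 * 5 * 6.408 = 1590.8 Wh
Step 2: t = E_pack / P = 1590.8 / 394.3 = 4.034 hr

4.034 hr


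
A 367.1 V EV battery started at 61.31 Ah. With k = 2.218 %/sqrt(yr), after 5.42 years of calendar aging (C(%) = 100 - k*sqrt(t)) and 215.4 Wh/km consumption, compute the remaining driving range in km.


Step 1: capacity retention = 100 - 2.218 * sqrt(5.42) = 100 - 2.218 * 2.3281 = 94.836%
Step 2: C_now = 61.31 * 94.836/100 = 58.144 Ah
Step 3: E_pack = V * C_now = 367.1 * 58.144 = 21345 Wh
Step 4: range = E_pack / consumption = 21345 / 215.4 = 99.09 km

99.09 km


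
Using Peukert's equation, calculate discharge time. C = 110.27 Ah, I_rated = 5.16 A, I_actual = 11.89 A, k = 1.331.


t_rated = C / I_rated = 110.27 / 5.16 = 21.37 hr
(I_rated/I)^k = (0.43398)^1.331 = 0.32921
t = t_rated * (I_rated/I)^k = 21.37 * 0.32921 = 7.035 hr

7.035 hr


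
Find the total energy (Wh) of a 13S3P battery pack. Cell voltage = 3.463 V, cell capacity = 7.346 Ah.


V_pack = 13 * 3.463 = 45.019 V
C_pack = 3 * 7.346 = 22.038 Ah
E = V_pack * C_pack = 45.019 * 22.038 = 992.1 Wh

992.1 Wh


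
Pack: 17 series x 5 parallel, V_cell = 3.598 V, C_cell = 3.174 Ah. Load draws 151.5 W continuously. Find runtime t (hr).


Step 1: E_pack = Ns * V_cell * Np * C_cell = 17 * 3.598 * 5 * 3.174 = 970.7 Wh
Step 2: t = E_pack / P = 970.7 / 151.5 = 6.407 hr

6.407 hr


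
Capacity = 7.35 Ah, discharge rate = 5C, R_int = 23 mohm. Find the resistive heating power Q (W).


Convert: R = 23 mohm = 0.023 ohm
Step 1: I = C_rate * capacity = 5 * 7.35 = 36.75 A
Step 2: Q = I^2 * R = 36.75^2 * 0.023 = 1350.6 * 0.023 = 31.06 W

31.06 W


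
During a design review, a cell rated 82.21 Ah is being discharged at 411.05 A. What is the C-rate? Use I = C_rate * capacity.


Rearranging: C_rate = 411.05 / 82.21 = 5C

5C


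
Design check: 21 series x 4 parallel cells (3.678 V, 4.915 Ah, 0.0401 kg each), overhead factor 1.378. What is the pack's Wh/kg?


Step 1: V_pack = 21 * 3.678 = 77.238 V
Step 2: C_pack = 4 * 4.915 = 19.66 Ah
Step 3: E_pack = V_pack * C_pack = 77.238 * 19.66 = 1518.5 Wh
Step 4: m_pack = 21 * 4 * 0.0401 * 1.378 = 4.6417 kg
Step 5: ED = E_pack / m_pack = 1518.5 / 4.6417 = 327.1 Wh/kg

327.1 Wh/kg


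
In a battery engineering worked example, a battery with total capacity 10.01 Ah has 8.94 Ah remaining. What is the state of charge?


SOC% = 8.94 / 10.01 * 100 = 89.31%

89.31%


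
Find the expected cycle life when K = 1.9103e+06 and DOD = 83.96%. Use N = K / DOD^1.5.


Step 1: DOD^1.5 = 83.96^1.5 = 769.32
Step 2: N = 1.9103e+06 / 769.32 = 2483 cycles

2483 cycles


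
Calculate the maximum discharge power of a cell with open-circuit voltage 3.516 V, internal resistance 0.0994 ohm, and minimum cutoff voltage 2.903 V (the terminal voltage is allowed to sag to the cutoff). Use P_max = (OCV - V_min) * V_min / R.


dV = OCV - V_min = 0.613 V (so I_max = dV / R)
P_max = dV * V_min / R = 0.613 * 2.903 / 0.0994 = 17.90 W

17.90 W


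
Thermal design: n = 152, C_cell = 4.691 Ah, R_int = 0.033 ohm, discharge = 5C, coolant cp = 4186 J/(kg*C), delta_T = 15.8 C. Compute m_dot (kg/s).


Step 1: I = 5 * 4.691 = 23.455 A
Step 2: Q_cell = I^2 * R = 23.455^2 * 0.033 = 18.155 W
Step 3: Q_total = 152 * 18.155 = 2759.6 W
Step 4: m_dot = Q_total / (cp * dT) = 2759.6 / (4186 * 15.8) = 0.04172 kg/s

0.04172 kg/s


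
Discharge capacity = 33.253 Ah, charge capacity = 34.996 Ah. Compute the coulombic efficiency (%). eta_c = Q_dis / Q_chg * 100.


eta_c = Q_dis / Q_chg * 100 = 33.253 / 34.996 * 100 = 95.02%

95.02%


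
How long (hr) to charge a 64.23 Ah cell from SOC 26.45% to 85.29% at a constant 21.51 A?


delta_Ah = 64.23 * (85.29 - 26.45) / 100 = 37.793 Ah
t = delta_Ah / I = 37.793 / 21.51 = 1.757 hr

1.757 hr


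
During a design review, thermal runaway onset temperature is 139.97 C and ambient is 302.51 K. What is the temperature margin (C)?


Convert: T_ambient = 302.51 K = 29.36 C
margin = 139.97 - 29.36 = 110.61 C

110.61 C


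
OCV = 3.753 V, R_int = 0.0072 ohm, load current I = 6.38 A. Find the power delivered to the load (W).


Step 1: V_terminal = OCV - I*R = 3.753 - 6.38 * 0.0072 = 3.7071 V
Step 2: P_out = V_terminal * I = 3.7071 * 6.38 = 23.65 W

23.65 W


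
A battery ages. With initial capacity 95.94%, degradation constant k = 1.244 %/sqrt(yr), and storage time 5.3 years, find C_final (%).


Step 1: sqrt(5.3 yr) = 2.3022
Step 2: drop = 1.244 * 2.3022 = 2.8639
Step 3: C_final = 95.94 - 2.8639 = 93.08%

93.08%


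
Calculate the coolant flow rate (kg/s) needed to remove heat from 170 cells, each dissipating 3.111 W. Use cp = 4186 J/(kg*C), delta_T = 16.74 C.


Q_total = 170 * 3.111 = 528.87 W
m_dot = Q_total / (cp * dT) = 528.87 / (4186 * 16.74) = 0.007547 kg/s

0.007547 kg/s


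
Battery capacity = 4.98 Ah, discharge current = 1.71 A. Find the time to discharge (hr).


t = capacity / current = 4.98 / 1.71 = 2.912 hr

2.912 hr


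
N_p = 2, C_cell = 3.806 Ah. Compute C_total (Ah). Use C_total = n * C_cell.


C_total = 2 * 3.806 = 7.612 Ah

7.612 Ah


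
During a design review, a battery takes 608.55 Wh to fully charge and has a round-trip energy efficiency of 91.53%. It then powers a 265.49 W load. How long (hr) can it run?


Step 1: E_discharge = eta/100 * E_charge = 91.53/100 * 608.55 = 557.01 Wh
Step 2: t = E_discharge / P = 557.01 / 265.49 = 2.098 hr

2.098 hr


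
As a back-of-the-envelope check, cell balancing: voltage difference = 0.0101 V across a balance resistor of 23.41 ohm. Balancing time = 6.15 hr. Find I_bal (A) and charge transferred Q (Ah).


I_bal = dV / R = 0.0101 / 23.41 = 4.3144e-04 A
Q = I_bal * t = 4.3144e-04 * 6.15 = 0.002653 Ah

I=4.3144e-04 A, Q=0.002653 Ah


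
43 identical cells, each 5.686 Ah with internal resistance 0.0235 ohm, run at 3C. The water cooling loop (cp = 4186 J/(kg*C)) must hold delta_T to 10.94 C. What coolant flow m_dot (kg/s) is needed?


Step 1: I = 3 * 5.686 = 17.058 A
Step 2: Q_cell = I^2 * R = 17.058^2 * 0.0235 = 6.8379 W
Step 3: Q_total = 43 * 6.8379 = 294.03 W
Step 4: m_dot = Q_total / (cp * dT) = 294.03 / (4186 * 10.94) = 0.006421 kg/s

0.006421 kg/s


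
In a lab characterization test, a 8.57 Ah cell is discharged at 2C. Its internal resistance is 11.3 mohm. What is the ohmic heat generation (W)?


Convert: R = 11.3 mohm = 0.0113 ohm
Step 1: I = C_rate * capacity = 2 * 8.57 = 17.14 A
Step 2: Q = I^2 * R = 17.14^2 * 0.0113 = 293.78 * 0.0113 = 3.320 W

3.320 W


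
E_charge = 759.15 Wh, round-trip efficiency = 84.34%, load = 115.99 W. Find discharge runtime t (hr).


Step 1: E_discharge = eta/100 * E_charge = 84.34/100 * 759.15 = 640.27 Wh
Step 2: t = E_discharge / P = 640.27 / 115.99 = 5.520 hr

5.520 hr


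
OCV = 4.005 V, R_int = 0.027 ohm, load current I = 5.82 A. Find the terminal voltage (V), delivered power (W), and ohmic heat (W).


Step 1: V_terminal = OCV - I*R = 4.005 - 5.82 * 0.027 = 3.8479 V
Step 2: P_out = V_terminal * I = 3.8479 * 5.82 = 22.39 W
Step 3: Q = I^2 * R = 5.82^2 * 0.027 = 0.9146 W

V=3.8479 V, P=22.39 W, Q=0.9146 W


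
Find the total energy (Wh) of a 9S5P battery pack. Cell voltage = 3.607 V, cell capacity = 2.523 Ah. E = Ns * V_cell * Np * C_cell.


V_pack = 9 * 3.607 = 32.463 V
C_pack = 5 * 2.523 = 12.615 Ah
E = V_pack * C_pack = 32.463 * 12.615 = 409.5 Wh

409.5 Wh


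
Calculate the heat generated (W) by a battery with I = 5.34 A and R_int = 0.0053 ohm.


Q = I^2 * R = 5.34^2 * 0.0053 = 0.1511 W

0.1511 W


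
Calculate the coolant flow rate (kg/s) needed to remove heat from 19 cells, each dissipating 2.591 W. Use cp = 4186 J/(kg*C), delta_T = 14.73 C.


Q_total = 19 * 2.591 = 49.229 W
m_dot = Q_total / (cp * dT) = 49.229 / (4186 * 14.73) = 7.984e-04 kg/s

7.984e-04 kg/s


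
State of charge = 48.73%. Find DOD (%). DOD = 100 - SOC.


DOD = 100 - SOC = 100 - 48.73 = 51.27%

51.27%


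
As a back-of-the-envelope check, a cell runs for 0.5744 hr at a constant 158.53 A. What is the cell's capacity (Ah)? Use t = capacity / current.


C = I * t = 158.53 * 0.5744 = 91.06 Ah

91.06 Ah


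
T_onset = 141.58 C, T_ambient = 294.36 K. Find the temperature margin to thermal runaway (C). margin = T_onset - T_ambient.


Convert: T_ambient = 294.36 K = 21.21 C
margin = 141.58 - 21.21 = 120.37 C

120.37 C


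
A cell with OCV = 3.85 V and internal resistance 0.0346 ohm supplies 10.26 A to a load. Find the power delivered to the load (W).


Step 1: V_terminal = OCV - I*R = 3.85 - 10.26 * 0.0346 = 3.495 V
Step 2: P_out = V_terminal * I = 3.495 * 10.26 = 35.86 W

35.86 W


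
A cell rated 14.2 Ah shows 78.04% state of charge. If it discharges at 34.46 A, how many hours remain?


Step 1: remaining = SOC/100 * C_total = 78.04/100 * 14.2 = 11.082 Ah
Step 2: t = remaining / I = 11.082 / 34.46 = 0.3216 hr

0.3216 hr


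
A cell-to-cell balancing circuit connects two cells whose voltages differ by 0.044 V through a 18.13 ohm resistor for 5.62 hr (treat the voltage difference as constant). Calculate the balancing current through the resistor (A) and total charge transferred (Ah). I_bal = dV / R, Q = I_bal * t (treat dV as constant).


I_bal = dV / R = 0.044 / 18.13 = 0.0024269 A
Q = I_bal * t = 0.0024269 * 5.62 = 0.01364 Ah

I=0.0024269 A, Q=0.01364 Ah


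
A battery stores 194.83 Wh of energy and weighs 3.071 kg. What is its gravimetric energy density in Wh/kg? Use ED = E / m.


ED = E / m = 194.83 / 3.071 = 63.44 Wh/kg

63.44 Wh/kg


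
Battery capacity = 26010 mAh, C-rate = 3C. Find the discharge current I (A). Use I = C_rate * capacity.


Convert: capacity = 26010 mAh = 26.01 Ah
At 3C: I = 3 * 26.01 Ah = 78.03 A

78.03 A


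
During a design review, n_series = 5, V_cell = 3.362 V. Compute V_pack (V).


Series voltages add: 5 * 3.362 V = 16.81 V

16.81 V


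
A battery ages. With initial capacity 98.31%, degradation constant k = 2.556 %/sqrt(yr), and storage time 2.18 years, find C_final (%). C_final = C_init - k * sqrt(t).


sqrt(t) = sqrt(2.18) = 1.4765
C_final = 98.31 - 2.556 * 1.4765 = 94.54%

94.54%


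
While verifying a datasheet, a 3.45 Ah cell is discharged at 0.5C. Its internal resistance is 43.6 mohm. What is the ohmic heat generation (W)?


Convert: R = 43.6 mohm = 0.0436 ohm
Step 1: I = C_rate * capacity = 0.5 * 3.45 = 1.725 A
Step 2: Q = I^2 * R = 1.725^2 * 0.0436 = 2.9756 * 0.0436 = 0.1297 W

0.1297 W


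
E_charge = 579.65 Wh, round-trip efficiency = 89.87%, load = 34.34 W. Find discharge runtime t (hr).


Step 1: E_discharge = eta/100 * E_charge = 89.87/100 * 579.65 = 520.93 Wh
Step 2: t = E_discharge / P = 520.93 / 34.34 = 15.17 hr

15.17 hr


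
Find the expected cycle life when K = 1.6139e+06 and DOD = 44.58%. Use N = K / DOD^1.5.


DOD^1.5 = 297.65
N = K / DOD^1.5 = 1.6139e+06 / 297.65 = 5422

5422 cycles


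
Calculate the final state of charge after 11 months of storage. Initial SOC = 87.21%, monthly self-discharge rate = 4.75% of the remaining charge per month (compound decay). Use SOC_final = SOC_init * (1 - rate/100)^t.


decay = (1 - 4.75/100)^11 = 0.58548
SOC_final = 87.21 * 0.58548 = 51.06%

51.06%


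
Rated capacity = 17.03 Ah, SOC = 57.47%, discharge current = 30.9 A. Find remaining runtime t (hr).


Step 1: remaining = SOC/100 * C_total = 57.47/100 * 17.03 = 9.7871 Ah
Step 2: t = remaining / I = 9.7871 / 30.9 = 0.3167 hr

0.3167 hr


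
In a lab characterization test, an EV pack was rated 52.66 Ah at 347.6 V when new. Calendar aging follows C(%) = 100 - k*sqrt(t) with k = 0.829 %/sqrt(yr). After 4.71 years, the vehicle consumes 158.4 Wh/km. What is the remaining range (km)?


Step 1: capacity retention = 100 - 0.829 * sqrt(4.71) = 100 - 0.829 * 2.1703 = 98.201%
Step 2: C_now = 52.66 * 98.201/100 = 51.713 Ah
Step 3: E_pack = V * C_now = 347.6 * 51.713 = 17975 Wh
Step 4: range = E_pack / consumption = 17975 / 158.4 = 113.5 km

113.5 km


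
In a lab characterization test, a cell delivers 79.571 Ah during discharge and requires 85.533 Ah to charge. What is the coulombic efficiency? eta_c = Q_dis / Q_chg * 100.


eta_c = Q_dis / Q_chg * 100 = 79.571 / 85.533 * 100 = 93.03%

93.03%


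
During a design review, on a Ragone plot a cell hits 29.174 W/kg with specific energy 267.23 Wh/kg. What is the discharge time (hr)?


t = E / P = 267.23 / 29.174 = 9.160 hr

9.160 hr


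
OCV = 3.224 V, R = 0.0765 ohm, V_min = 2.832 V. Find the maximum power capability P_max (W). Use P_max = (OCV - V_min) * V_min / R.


dV = OCV - V_min = 0.392 V (so I_max = dV / R)
P_max = dV * V_min / R = 0.392 * 2.832 / 0.0765 = 14.51 W

14.51 W


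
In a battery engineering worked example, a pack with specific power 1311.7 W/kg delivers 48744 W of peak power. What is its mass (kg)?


m = P / SP = 48744 / 1311.7 = 37.16 kg

37.16 kg


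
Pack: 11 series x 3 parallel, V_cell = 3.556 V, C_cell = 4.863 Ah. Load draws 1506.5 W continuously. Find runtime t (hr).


Step 1: E_pack = Ns * V_cell * Np * C_cell = 11 * 3.556 * 3 * 4.863 = 570.66 Wh
Step 2: t = E_pack / P = 570.66 / 1506.5 = 0.3788 hr

0.3788 hr


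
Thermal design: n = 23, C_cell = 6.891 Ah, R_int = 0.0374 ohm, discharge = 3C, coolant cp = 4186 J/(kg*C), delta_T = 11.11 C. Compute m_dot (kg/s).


Step 1: I = 3 * 6.891 = 20.673 A
Step 2: Q_cell = I^2 * R = 20.673^2 * 0.0374 = 15.984 W
Step 3: Q_total = 23 * 15.984 = 367.63 W
Step 4: m_dot = Q_total / (cp * dT) = 367.63 / (4186 * 11.11) = 0.007905 kg/s

0.007905 kg/s


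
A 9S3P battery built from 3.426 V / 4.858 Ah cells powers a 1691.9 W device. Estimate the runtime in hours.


Step 1: E_pack = Ns * V_cell * Np * C_cell = 9 * 3.426 * 3 * 4.858 = 449.37 Wh
Step 2: t = E_pack / P = 449.37 / 1691.9 = 0.2656 hr

0.2656 hr


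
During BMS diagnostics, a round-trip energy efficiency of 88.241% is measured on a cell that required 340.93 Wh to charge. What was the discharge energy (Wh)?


E_dis = eta/100 * E_chg = 88.241/100 * 340.93 = 300.8 Wh

300.8 Wh


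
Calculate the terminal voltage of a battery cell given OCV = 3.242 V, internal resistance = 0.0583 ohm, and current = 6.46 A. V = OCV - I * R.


V = OCV - I*R = 3.242 - 6.46 * 0.0583 = 2.865 V

2.865 V


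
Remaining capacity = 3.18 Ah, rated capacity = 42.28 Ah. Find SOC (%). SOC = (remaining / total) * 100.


SOC = (remaining / total) * 100 = (3.18 / 42.28) * 100 = 7.521%

7.521%


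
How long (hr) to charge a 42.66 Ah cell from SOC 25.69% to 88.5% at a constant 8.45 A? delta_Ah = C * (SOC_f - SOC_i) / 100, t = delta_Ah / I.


Step 1: dSOC = 88.5% - 25.69% = 62.81%
Step 2: delta_Ah = 42.66 * 62.81 / 100 = 26.795 Ah
Step 3: t = 26.795 / 8.45 = 3.171 hr

3.171 hr


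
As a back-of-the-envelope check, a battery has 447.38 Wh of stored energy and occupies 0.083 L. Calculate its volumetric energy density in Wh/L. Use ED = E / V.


Volumetric ED = 447.38 Wh / 0.083 L = 5390 Wh/L

5390 Wh/L


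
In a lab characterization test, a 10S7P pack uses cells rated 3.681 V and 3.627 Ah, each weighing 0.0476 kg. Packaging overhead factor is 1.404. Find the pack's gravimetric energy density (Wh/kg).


Step 1: V_pack = 10 * 3.681 = 36.81 V
Step 2: C_pack = 7 * 3.627 = 25.389 Ah
Step 3: E_pack = V_pack * C_pack = 36.81 * 25.389 = 934.57 Wh
Step 4: m_pack = 10 * 7 * 0.0476 * 1.404 = 4.6781 kg
Step 5: ED = E_pack / m_pack = 934.57 / 4.6781 = 199.8 Wh/kg

199.8 Wh/kg


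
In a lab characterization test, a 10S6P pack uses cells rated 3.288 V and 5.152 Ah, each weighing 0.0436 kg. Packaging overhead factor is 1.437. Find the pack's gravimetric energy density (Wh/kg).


Step 1: V_pack = 10 * 3.288 = 32.88 V
Step 2: C_pack = 6 * 5.152 = 30.912 Ah
Step 3: E_pack = V_pack * C_pack = 32.88 * 30.912 = 1016.4 Wh
Step 4: m_pack = 10 * 6 * 0.0436 * 1.437 = 3.7592 kg
Step 5: ED = E_pack / m_pack = 1016.4 / 3.7592 = 270.4 Wh/kg

270.4 Wh/kg


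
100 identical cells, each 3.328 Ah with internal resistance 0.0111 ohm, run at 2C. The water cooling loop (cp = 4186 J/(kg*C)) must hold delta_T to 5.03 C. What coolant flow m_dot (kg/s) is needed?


Step 1: I = 2 * 3.328 = 6.656 A
Step 2: Q_cell = I^2 * R = 6.656^2 * 0.0111 = 0.49176 W
Step 3: Q_total = 100 * 0.49176 = 49.176 W
Step 4: m_dot = Q_total / (cp * dT) = 49.176 / (4186 * 5.03) = 0.002336 kg/s

0.002336 kg/s


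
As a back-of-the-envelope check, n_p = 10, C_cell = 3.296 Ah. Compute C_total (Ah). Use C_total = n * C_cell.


Parallel capacities add: 10 * 3.296 Ah = 32.96 Ah

32.96 Ah


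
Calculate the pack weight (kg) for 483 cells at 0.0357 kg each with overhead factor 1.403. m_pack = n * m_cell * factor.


m_pack = n * m_cell * overhead = 483 * 0.0357 * 1.403 = 24.19 kg

24.19 kg


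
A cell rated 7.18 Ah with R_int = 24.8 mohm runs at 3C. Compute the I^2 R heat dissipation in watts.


Convert: R = 24.8 mohm = 0.0248 ohm
Step 1: I = C_rate * capacity = 3 * 7.18 = 21.54 A
Step 2: Q = I^2 * R = 21.54^2 * 0.0248 = 463.97 * 0.0248 = 11.51 W

11.51 W


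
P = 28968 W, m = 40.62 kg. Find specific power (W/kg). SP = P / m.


Specific power = 28968 W / 40.62 kg = 713.1 W/kg

713.1 W/kg


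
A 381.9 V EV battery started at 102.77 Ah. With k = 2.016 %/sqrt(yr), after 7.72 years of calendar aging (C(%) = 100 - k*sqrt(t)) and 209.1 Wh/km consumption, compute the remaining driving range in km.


Step 1: capacity retention = 100 - 2.016 * sqrt(7.72) = 100 - 2.016 * 2.7785 = 94.399%
Step 2: C_now = 102.77 * 94.399/100 = 97.014 Ah
Step 3: E_pack = V * C_now = 381.9 * 97.014 = 37050 Wh
Step 4: range = E_pack / consumption = 37050 / 209.1 = 177.2 km

177.2 km


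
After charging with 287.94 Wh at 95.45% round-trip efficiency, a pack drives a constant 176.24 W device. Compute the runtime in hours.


Step 1: E_discharge = eta/100 * E_charge = 95.45/100 * 287.94 = 274.84 Wh
Step 2: t = E_discharge / P = 274.84 / 176.24 = 1.559 hr

1.559 hr


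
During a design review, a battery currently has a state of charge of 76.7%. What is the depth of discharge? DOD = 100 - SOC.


DOD = 100 - SOC = 100 - 76.7 = 23.3%

23.3%
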